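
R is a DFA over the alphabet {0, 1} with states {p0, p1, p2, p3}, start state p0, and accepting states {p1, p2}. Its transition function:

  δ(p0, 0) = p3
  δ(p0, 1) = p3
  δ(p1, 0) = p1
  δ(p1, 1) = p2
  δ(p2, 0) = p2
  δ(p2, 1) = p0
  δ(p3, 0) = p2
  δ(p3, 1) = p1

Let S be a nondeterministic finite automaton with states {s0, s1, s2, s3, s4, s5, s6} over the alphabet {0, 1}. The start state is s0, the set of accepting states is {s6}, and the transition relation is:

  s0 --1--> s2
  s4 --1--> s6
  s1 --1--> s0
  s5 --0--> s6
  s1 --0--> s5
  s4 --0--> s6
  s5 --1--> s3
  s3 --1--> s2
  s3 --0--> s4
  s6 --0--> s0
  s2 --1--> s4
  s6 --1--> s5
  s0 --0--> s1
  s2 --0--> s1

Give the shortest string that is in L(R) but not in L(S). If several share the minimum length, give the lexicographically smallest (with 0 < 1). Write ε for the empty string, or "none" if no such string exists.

00

The string 00 is accepted by R but not by S.
No shorter string lies in the difference, and 00 is the lexicographically first length-2 string in L(R) \ L(S).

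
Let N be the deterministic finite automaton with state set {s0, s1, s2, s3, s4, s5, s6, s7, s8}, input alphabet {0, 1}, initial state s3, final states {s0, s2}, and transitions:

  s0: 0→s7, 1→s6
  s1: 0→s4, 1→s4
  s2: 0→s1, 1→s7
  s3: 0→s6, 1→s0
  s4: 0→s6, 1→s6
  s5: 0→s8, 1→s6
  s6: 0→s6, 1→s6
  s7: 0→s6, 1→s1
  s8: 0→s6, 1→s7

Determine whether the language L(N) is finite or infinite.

finite

The useful states (reachable from s3 and able to reach an accepting state) are {s0, s3}.
Restricted to these states the transition graph has no cycle, so every accepting path has bounded length and L is finite.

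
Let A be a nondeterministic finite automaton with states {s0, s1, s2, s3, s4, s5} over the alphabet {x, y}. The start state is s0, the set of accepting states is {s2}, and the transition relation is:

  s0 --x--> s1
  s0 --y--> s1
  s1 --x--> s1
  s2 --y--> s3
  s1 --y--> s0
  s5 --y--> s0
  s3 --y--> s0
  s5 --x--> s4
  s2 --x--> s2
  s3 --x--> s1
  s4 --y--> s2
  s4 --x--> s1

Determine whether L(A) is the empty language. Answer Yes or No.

The states reachable from the start state are {s0, s1}.
None of the accepting states {s2} is reachable, so no string is accepted and L(A) = ∅.

Yes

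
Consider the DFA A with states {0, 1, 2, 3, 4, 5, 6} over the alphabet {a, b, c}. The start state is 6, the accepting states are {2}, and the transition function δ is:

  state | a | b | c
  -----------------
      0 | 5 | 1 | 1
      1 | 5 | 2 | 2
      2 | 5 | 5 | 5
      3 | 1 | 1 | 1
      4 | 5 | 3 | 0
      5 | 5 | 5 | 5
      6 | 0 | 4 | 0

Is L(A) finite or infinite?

The useful states (reachable from 6 and able to reach an accepting state) are {0, 1, 2, 3, 4, 6}.
Restricted to these states the transition graph has no cycle, so every accepting path has bounded length and L is finite.

finite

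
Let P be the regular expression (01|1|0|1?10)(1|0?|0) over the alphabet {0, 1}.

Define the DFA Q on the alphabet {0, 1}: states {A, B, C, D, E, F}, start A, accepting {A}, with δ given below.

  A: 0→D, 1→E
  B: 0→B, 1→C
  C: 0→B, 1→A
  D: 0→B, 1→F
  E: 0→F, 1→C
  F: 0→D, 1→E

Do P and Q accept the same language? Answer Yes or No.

The string 0 is accepted by P but rejected by Q.
So L(P) ≠ L(Q).

No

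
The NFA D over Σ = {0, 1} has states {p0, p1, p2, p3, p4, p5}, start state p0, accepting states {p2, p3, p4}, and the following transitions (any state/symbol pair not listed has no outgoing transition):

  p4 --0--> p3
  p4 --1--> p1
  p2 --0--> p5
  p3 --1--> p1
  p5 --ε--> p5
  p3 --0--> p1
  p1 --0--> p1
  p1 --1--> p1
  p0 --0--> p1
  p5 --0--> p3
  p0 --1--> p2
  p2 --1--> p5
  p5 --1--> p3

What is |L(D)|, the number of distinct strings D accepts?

The useful subgraph on states {p0, p2, p3, p5} is acyclic, so L(D) is finite; the longest accepting path visits 4 useful states, giving maximum string length 3.
Counting accepting paths from p0 by length: 1 of length 1, 4 of length 3. Total 5.

5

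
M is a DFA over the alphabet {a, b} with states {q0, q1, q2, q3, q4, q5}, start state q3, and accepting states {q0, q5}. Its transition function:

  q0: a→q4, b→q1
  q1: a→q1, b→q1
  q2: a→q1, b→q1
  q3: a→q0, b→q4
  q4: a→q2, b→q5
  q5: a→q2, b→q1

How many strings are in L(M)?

3

The useful subgraph on states {q0, q3, q4, q5} is acyclic, so L(M) is finite; the longest accepting path visits 4 useful states, giving maximum string length 3.
Counting accepting paths from q3 by length: 1 of length 1, 1 of length 2, 1 of length 3. Total 3.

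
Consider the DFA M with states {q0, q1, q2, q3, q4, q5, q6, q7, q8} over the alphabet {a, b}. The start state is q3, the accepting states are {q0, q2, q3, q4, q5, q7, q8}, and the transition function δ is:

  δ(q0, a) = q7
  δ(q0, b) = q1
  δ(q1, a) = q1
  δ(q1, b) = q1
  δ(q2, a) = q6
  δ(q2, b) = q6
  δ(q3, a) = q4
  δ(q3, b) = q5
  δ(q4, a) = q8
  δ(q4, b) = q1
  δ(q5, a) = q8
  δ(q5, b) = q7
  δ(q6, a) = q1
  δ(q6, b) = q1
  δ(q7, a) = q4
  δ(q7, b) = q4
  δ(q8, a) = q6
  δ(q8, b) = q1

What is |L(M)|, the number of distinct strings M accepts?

The useful subgraph on states {q3, q4, q5, q7, q8} is acyclic, so L(M) is finite; the longest accepting path visits 5 useful states, giving maximum string length 4.
Counting accepting paths from q3 by length: 1 of length 0, 2 of length 1, 3 of length 2, 2 of length 3, 2 of length 4. Total 10.

10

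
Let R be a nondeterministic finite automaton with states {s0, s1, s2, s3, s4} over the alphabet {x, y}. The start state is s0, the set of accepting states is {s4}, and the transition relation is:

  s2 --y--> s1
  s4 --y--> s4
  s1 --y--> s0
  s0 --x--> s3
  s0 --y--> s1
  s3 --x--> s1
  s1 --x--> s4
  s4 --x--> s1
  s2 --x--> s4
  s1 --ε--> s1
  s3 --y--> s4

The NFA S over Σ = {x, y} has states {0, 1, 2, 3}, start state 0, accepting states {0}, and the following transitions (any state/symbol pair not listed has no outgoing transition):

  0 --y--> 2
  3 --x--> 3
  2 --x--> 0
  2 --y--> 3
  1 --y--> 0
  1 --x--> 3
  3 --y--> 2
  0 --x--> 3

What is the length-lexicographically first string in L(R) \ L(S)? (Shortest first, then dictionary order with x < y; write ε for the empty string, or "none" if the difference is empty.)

The string xy is accepted by R but not by S.
No shorter string lies in the difference, and xy is the lexicographically first length-2 string in L(R) \ L(S).

xy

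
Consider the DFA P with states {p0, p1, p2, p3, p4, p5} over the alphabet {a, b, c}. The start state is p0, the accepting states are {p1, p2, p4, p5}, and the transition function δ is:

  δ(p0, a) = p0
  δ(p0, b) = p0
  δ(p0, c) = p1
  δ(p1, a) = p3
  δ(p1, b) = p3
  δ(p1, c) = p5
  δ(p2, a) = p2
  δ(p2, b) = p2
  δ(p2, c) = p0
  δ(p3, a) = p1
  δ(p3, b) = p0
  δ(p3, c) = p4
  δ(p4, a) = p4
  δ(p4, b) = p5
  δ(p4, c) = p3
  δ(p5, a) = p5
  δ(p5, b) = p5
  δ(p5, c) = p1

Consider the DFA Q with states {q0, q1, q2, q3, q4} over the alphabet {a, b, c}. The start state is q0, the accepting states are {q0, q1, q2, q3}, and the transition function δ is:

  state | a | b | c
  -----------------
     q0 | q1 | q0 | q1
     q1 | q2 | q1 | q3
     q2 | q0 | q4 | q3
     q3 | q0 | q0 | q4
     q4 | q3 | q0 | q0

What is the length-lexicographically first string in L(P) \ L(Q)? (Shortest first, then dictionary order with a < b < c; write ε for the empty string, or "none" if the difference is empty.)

acc

The string acc is accepted by P but not by Q.
No shorter string lies in the difference, and acc is the lexicographically first length-3 string in L(P) \ L(Q).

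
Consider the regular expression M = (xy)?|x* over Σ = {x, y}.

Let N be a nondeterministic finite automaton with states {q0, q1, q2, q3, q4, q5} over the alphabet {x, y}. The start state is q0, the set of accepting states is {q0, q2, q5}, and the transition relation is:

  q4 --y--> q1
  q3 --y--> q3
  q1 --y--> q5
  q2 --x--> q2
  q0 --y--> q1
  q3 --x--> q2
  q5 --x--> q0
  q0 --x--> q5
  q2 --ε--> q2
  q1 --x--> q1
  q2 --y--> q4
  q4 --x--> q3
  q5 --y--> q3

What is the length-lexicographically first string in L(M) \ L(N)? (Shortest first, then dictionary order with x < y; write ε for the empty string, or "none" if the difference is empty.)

xy

The string xy is accepted by M but not by N.
No shorter string lies in the difference, and xy is the lexicographically first length-2 string in L(M) \ L(N).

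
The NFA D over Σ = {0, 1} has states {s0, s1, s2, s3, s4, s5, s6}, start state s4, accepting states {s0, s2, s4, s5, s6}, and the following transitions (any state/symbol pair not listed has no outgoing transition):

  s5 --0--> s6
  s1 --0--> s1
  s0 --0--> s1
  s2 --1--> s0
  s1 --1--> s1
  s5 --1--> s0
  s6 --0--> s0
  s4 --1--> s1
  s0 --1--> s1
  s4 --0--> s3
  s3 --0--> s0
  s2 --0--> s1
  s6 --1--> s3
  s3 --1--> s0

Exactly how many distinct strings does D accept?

The useful subgraph on states {s0, s3, s4} is acyclic, so L(D) is finite; the longest accepting path visits 3 useful states, giving maximum string length 2.
Counting accepting paths from s4 by length: 1 of length 0, 2 of length 2. Total 3.

3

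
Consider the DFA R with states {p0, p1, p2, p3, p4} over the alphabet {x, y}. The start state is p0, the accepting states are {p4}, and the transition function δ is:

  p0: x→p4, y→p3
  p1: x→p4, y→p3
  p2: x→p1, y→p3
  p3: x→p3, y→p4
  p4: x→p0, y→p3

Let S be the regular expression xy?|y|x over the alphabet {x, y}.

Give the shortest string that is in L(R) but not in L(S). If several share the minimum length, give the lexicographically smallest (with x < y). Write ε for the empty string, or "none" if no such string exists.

yy

The string yy is accepted by R but not by S.
No shorter string lies in the difference, and yy is the lexicographically first length-2 string in L(R) \ L(S).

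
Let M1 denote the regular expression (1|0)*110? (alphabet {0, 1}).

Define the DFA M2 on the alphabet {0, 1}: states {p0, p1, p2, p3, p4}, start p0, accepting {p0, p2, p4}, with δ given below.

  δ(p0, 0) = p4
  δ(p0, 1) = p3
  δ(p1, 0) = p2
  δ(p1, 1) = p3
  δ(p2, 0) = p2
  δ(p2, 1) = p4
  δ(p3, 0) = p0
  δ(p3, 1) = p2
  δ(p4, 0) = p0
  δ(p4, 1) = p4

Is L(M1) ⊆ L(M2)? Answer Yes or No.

Yes

Converting the expression M1 to a DFA (subset construction, then merging equivalent states) gives the minimal DFA with states {r0, r1, r2, r3}, start state r0, accepting states {r2, r3} and transitions r0: 0→r0, 1→r1; r1: 0→r0, 1→r2; r2: 0→r3, 1→r2; r3: 0→r0, 1→r1.
Exploring the product automaton M1 × M2 from the start pair (r0, p0), following both machines on each input symbol, reaches 9 state pairs: (r0, p0), (r0, p4), (r1, p3), (r1, p4), (r2, p2), (r2, p4), (r3, p2), (r3, p0), (r0, p2).
M1 accepts in {r2, r3} and M2 accepts in {p0, p2, p4}. The reachable pairs whose M1-component is accepting are (r2, p2), (r2, p4), (r3, p2), (r3, p0); in each of them the M2-component is accepting too, so the product for L(M1) \ L(M2) (M1-component accepting, M2-component rejecting) has no reachable accepting pair and the difference is empty.
Hence every string in L(M1) is also in L(M2).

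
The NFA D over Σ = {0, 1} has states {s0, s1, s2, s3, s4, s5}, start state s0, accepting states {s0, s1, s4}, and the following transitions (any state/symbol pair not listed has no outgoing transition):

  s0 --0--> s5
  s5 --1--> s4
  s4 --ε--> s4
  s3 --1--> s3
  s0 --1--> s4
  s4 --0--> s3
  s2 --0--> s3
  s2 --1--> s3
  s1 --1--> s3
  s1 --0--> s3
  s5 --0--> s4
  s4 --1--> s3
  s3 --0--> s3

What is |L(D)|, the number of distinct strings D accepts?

4

The useful subgraph on states {s0, s4, s5} is acyclic, so L(D) is finite; the longest accepting path visits 3 useful states, giving maximum string length 2.
Counting accepting paths from s0 by length: 1 of length 0, 1 of length 1, 2 of length 2. Total 4.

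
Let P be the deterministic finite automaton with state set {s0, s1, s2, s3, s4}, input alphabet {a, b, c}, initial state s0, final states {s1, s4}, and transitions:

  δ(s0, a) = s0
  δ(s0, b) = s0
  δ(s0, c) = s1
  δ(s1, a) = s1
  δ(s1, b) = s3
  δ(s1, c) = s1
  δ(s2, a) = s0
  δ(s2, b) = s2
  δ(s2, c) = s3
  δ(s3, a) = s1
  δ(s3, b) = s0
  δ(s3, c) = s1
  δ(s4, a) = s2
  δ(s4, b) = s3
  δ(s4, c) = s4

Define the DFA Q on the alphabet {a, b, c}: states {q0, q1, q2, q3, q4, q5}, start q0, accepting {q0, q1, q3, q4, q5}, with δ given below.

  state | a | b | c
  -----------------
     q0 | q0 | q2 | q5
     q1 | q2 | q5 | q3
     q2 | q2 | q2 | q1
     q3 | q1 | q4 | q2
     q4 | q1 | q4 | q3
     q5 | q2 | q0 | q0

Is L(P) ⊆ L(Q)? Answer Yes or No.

No

The string ca is in L(P) but not in L(Q).
So L(P) ⊄ L(Q).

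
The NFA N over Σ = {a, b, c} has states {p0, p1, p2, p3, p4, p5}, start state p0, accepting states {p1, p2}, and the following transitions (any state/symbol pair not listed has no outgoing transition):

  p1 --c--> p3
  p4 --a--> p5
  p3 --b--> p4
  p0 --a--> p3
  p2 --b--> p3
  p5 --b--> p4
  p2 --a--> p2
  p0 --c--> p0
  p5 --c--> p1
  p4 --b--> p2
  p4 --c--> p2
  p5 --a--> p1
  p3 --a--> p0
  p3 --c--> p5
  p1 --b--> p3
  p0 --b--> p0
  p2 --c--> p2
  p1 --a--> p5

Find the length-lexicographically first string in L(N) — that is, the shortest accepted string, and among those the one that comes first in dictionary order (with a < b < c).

A breadth-first search from p0 reaches an accepting state first via the path p0 → p3 → p4 → p2 on input abb.
No string of length < 3 is accepted (BFS exhausts all shorter strings without reaching an accepting state), and abb is the lexicographically least accepting string of length 3.

abb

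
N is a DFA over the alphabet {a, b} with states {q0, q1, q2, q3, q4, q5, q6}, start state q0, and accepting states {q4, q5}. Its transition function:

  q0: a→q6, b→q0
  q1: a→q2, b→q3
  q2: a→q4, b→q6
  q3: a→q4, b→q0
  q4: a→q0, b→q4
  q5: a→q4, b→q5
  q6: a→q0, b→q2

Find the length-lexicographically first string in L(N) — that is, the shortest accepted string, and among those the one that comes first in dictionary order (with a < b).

A breadth-first search from q0 reaches an accepting state first via the path q0 → q6 → q2 → q4 on input aba.
No string of length < 3 is accepted (BFS exhausts all shorter strings without reaching an accepting state), and aba is the lexicographically least accepting string of length 3.

aba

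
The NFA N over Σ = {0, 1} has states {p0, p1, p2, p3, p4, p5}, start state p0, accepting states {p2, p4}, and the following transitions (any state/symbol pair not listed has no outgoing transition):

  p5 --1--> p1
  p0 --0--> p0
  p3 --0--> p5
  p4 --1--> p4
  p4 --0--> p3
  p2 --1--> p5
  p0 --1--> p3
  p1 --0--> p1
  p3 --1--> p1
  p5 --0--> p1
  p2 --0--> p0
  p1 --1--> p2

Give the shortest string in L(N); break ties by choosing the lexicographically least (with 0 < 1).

111

A breadth-first search from p0 reaches an accepting state first via the path p0 → p3 → p1 → p2 on input 111.
No string of length < 3 is accepted (BFS exhausts all shorter strings without reaching an accepting state), and 111 is the lexicographically least accepting string of length 3.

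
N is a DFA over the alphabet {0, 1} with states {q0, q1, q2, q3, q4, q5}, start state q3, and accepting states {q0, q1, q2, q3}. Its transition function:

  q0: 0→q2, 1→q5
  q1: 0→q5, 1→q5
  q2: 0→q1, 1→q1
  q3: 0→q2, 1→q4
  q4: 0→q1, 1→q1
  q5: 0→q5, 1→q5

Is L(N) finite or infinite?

The useful states (reachable from q3 and able to reach an accepting state) are {q1, q2, q3, q4}.
Restricted to these states the transition graph has no cycle, so every accepting path has bounded length and L is finite.

finite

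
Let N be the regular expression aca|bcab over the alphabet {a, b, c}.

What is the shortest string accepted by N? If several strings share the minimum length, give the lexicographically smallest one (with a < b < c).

By inspection of the expression, no string of length less than 3 matches, and aca is the lexicographically first match of length 3.

aca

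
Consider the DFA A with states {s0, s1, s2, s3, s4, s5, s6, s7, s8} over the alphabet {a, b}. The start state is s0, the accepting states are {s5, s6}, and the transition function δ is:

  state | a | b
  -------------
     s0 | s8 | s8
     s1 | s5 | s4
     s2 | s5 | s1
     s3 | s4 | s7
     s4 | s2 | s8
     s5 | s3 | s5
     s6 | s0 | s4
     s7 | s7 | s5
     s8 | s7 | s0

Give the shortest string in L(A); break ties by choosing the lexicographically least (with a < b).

A breadth-first search from s0 reaches an accepting state first via the path s0 → s8 → s7 → s5 on input aab.
No string of length < 3 is accepted (BFS exhausts all shorter strings without reaching an accepting state), and aab is the lexicographically least accepting string of length 3.

aab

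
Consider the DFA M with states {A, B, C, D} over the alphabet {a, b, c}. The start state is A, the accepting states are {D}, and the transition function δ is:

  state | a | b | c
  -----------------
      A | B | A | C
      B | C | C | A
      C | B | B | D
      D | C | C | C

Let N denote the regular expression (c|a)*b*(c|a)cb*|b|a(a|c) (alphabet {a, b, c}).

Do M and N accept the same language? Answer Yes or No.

The string abc is accepted by M but rejected by N.
So L(M) ≠ L(N).

No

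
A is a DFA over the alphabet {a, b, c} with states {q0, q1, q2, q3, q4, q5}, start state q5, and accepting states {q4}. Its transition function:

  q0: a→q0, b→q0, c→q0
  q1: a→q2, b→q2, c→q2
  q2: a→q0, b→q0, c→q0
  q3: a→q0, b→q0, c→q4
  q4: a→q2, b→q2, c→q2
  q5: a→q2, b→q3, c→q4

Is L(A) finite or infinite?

finite

The useful states (reachable from q5 and able to reach an accepting state) are {q3, q4, q5}.
Restricted to these states the transition graph has no cycle, so every accepting path has bounded length and L is finite.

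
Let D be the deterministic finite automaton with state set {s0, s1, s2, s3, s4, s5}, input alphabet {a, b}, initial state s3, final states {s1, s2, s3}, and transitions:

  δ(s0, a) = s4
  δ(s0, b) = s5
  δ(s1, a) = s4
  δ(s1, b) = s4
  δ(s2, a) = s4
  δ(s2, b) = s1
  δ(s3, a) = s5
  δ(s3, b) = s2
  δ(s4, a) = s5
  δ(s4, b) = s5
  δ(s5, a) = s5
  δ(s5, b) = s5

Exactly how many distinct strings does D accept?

The useful subgraph on states {s1, s2, s3} is acyclic, so L(D) is finite; the longest accepting path visits 3 useful states, giving maximum string length 2.
Counting accepting paths from s3 by length: 1 of length 0, 1 of length 1, 1 of length 2. Total 3.

3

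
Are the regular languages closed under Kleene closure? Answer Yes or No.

Yes

If R is a regular expression for L then R* denotes L*; on automata, add a new accepting start state with an ε-move into the old start state and ε-moves from every old accepting state back to it.
So the regular languages are closed under Kleene star.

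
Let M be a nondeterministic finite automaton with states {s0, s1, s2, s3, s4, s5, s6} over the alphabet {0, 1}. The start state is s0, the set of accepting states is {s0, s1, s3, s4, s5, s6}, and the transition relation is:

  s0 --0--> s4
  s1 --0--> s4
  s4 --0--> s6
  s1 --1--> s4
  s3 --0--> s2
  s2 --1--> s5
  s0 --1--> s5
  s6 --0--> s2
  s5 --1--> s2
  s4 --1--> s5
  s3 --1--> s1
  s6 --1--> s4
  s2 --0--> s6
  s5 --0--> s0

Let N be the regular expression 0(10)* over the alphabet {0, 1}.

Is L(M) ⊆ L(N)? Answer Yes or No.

No

The empty string ε is in L(M) but not in L(N).
So L(M) ⊄ L(N).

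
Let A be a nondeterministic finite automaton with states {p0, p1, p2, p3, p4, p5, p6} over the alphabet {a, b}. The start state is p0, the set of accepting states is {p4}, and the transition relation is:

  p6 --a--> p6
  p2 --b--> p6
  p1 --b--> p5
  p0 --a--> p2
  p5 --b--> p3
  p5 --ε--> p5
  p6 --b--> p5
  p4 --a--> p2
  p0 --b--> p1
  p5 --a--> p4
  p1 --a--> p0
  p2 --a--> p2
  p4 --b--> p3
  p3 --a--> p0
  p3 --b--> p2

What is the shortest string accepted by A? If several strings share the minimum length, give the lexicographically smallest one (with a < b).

A breadth-first search from p0 reaches an accepting state first via the path p0 → p1 → p5 → p4 on input bba.
No string of length < 3 is accepted (BFS exhausts all shorter strings without reaching an accepting state), and bba is the lexicographically least accepting string of length 3.

bba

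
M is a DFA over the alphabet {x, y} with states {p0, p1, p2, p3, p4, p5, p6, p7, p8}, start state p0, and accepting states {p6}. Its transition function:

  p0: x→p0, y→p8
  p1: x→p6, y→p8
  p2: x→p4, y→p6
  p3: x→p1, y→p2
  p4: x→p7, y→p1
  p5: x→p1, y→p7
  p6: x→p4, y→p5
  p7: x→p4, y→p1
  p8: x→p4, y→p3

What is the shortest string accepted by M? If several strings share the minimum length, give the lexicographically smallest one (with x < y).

yxyx

A breadth-first search from p0 reaches an accepting state first via the path p0 → p8 → p4 → p1 → p6 on input yxyx.
No string of length < 4 is accepted (BFS exhausts all shorter strings without reaching an accepting state), and yxyx is the lexicographically least accepting string of length 4.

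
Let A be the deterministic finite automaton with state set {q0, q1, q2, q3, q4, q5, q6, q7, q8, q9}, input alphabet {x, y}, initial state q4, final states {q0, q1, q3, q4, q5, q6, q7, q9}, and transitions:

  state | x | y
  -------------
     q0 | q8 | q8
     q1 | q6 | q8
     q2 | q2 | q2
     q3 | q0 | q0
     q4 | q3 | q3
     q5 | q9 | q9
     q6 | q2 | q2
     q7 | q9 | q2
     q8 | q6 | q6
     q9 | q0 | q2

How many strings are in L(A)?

23

The useful subgraph on states {q0, q3, q4, q6, q8} is acyclic, so L(A) is finite; the longest accepting path visits 5 useful states, giving maximum string length 4.
Counting accepting paths from q4 by length: 1 of length 0, 2 of length 1, 4 of length 2, 16 of length 4. Total 23.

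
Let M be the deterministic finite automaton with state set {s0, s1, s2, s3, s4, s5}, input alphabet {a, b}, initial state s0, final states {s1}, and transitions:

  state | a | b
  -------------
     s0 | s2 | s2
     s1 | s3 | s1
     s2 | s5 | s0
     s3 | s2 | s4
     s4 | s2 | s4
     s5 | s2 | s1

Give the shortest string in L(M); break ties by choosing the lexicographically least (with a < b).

aab

A breadth-first search from s0 reaches an accepting state first via the path s0 → s2 → s5 → s1 on input aab.
No string of length < 3 is accepted (BFS exhausts all shorter strings without reaching an accepting state), and aab is the lexicographically least accepting string of length 3.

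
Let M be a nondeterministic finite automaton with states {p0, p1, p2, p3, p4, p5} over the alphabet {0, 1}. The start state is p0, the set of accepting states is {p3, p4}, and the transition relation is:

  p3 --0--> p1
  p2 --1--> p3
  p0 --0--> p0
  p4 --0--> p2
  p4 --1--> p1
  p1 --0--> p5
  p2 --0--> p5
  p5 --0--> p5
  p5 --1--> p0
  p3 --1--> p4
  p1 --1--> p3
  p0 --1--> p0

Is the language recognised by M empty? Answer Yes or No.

Yes

The states reachable from the start state are {p0}.
None of the accepting states {p3, p4} is reachable, so no string is accepted and L(M) = ∅.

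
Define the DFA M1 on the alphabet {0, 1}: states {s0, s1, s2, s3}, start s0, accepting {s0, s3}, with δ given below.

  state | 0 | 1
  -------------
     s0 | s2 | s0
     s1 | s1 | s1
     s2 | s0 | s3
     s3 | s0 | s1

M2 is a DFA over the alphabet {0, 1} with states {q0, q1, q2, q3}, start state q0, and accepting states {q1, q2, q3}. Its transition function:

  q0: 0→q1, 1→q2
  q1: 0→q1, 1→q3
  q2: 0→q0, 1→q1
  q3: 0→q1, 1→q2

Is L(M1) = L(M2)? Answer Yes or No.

No

The empty string ε is accepted by M1 but rejected by M2.
So L(M1) ≠ L(M2).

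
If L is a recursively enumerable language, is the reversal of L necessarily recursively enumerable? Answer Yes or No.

Yes

Reverse the input and run the recogniser for L on it; this accepts exactly Lᴿ.
So the recursively enumerable languages are closed under reversal.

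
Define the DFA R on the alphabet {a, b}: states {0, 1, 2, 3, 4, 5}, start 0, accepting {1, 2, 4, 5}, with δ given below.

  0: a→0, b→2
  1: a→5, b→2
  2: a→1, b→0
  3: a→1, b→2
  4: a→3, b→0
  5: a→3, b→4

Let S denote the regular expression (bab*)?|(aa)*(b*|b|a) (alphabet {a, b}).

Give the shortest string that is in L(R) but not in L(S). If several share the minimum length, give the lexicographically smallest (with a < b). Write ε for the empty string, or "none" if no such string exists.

The string ab is accepted by R but not by S.
No shorter string lies in the difference, and ab is the lexicographically first length-2 string in L(R) \ L(S).

ab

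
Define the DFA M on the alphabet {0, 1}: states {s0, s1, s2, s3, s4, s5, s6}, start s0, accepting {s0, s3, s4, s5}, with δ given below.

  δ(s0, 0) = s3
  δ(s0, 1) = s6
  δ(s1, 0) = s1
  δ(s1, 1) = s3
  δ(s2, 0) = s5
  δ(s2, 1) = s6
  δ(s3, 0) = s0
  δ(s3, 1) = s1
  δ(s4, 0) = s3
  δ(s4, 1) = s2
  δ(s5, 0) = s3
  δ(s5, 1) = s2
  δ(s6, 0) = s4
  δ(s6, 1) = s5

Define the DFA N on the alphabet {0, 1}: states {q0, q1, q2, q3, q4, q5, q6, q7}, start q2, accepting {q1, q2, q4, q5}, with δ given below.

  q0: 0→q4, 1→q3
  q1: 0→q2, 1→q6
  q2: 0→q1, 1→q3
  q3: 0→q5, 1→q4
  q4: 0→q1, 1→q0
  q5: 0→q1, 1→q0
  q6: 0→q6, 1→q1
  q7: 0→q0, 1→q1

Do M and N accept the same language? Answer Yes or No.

Yes

Exploring the product automaton M × N from the start pair (s0, q2), following both machines on each input symbol, reaches 7 state pairs: (s0, q2), (s3, q1), (s6, q3), (s1, q6), (s4, q5), (s5, q4), (s2, q0).
M accepts in {s0, s3, s4, s5} and N accepts in {q1, q2, q4, q5}. In every reachable pair the two components are either both accepting — (s0, q2), (s3, q1), (s4, q5), (s5, q4) — or both non-accepting, so no string is accepted by exactly one of the machines: L(M) \ L(N) and L(N) \ L(M) are both empty.
Hence every string is accepted by M iff it is accepted by N, and the two languages coincide.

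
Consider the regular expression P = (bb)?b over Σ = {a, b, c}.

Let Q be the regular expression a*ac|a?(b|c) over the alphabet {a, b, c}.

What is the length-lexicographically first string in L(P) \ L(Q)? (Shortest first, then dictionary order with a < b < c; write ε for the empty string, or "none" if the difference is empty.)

The string bbb is accepted by P but not by Q.
No shorter string lies in the difference, and bbb is the lexicographically first length-3 string in L(P) \ L(Q).

bbb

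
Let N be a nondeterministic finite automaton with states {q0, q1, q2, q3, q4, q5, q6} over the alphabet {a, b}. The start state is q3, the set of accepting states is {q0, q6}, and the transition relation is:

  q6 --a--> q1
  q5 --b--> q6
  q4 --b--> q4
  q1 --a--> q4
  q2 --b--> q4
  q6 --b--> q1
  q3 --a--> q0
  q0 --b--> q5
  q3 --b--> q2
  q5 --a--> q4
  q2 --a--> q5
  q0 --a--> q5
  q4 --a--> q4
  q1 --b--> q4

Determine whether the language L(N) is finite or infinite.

finite

The useful states (reachable from q3 and able to reach an accepting state) are {q0, q2, q3, q5, q6}.
Restricted to these states the transition graph has no cycle, so every accepting path has bounded length and L is finite.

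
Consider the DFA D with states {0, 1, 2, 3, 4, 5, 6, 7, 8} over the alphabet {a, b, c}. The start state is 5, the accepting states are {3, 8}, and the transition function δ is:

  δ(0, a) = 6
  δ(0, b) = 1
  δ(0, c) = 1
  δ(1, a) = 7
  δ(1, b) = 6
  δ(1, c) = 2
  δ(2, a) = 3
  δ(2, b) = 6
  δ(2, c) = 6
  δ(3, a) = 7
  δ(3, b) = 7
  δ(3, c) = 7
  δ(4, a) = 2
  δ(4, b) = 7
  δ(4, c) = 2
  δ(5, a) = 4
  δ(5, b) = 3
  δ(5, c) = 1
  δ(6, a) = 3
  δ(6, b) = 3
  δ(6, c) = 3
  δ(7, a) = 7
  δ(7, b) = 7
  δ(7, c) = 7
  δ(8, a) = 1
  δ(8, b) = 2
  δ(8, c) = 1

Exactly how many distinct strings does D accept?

The useful subgraph on states {1, 2, 3, 4, 5, 6} is acyclic, so L(D) is finite; the longest accepting path visits 5 useful states, giving maximum string length 4.
Counting accepting paths from 5 by length: 1 of length 1, 6 of length 3, 18 of length 4. Total 25.

25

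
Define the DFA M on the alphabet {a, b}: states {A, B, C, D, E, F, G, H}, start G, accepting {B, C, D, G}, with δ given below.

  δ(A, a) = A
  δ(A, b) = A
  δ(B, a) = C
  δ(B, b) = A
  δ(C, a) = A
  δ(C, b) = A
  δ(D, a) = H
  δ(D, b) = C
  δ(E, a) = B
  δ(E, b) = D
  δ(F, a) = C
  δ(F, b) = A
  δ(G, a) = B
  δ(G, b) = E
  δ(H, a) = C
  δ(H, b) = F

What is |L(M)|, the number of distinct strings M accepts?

The useful subgraph on states {B, C, D, E, F, G, H} is acyclic, so L(M) is finite; the longest accepting path visits 6 useful states, giving maximum string length 5.
Counting accepting paths from G by length: 1 of length 0, 1 of length 1, 3 of length 2, 2 of length 3, 1 of length 4, 1 of length 5. Total 9.

9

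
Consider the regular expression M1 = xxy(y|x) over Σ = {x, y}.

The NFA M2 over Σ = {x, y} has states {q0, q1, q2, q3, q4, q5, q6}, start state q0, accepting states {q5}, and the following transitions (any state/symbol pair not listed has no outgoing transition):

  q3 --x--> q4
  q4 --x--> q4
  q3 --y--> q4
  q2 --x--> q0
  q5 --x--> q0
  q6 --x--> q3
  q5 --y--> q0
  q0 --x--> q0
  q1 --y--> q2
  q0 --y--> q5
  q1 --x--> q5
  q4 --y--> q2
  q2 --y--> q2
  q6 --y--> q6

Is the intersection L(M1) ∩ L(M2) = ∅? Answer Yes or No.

Converting the expression M1 to a DFA (subset construction, then merging equivalent states) gives the minimal DFA with states {r0, r1, r2, r3, r4, r5}, start state r0, accepting states {r5} and transitions r0: x→r1, y→r2; r1: x→r3, y→r2; r2: x→r2, y→r2; r3: x→r2, y→r4; r4: x→r5, y→r5; r5: x→r2, y→r2.
Exploring the product automaton M1 × M2 from the start pair (r0, q0), following both machines on each input symbol, reaches 7 state pairs: (r0, q0), (r1, q0), (r2, q5), (r3, q0), (r2, q0), (r4, q5), (r5, q0).
M1 accepts in {r5} and M2 accepts in {q5}; no reachable pair has both components accepting, so no string drives both machines to acceptance simultaneously and L(M1) ∩ L(M2) = ∅.
So no string is accepted by both, and the intersection is empty.

Yes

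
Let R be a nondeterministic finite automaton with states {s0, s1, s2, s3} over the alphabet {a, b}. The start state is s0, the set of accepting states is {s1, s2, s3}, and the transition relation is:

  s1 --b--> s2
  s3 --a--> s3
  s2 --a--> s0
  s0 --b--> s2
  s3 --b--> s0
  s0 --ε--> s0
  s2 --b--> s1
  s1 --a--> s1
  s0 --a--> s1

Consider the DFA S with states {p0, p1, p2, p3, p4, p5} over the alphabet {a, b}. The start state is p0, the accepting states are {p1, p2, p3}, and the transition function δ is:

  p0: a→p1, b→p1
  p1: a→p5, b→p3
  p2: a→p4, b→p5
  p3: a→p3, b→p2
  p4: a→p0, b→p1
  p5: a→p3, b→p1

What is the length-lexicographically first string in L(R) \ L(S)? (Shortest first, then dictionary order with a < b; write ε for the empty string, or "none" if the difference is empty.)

The string aa is accepted by R but not by S.
No shorter string lies in the difference, and aa is the lexicographically first length-2 string in L(R) \ L(S).

aa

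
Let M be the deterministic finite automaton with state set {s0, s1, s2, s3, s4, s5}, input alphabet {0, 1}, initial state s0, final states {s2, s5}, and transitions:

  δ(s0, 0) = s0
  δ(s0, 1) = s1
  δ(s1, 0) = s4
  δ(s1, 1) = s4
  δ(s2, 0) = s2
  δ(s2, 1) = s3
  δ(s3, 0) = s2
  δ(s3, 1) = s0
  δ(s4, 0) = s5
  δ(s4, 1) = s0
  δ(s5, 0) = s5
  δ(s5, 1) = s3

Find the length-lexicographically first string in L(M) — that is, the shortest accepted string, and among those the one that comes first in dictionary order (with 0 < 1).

100

A breadth-first search from s0 reaches an accepting state first via the path s0 → s1 → s4 → s5 on input 100.
No string of length < 3 is accepted (BFS exhausts all shorter strings without reaching an accepting state), and 100 is the lexicographically least accepting string of length 3.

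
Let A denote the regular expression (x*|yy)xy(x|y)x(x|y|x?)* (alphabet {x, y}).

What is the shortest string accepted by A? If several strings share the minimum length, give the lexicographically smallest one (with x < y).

By inspection of the expression, no string of length less than 4 matches, and xyxx is the lexicographically first match of length 4.

xyxx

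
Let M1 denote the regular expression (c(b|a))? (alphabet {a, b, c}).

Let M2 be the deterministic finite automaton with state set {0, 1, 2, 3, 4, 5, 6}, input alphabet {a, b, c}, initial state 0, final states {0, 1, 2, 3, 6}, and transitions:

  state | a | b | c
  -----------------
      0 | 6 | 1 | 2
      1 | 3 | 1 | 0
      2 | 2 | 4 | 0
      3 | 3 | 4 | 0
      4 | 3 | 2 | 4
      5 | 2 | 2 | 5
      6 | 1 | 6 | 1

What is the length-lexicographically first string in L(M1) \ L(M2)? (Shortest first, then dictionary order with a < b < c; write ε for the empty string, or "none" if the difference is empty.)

cb

The string cb is accepted by M1 but not by M2.
No shorter string lies in the difference, and cb is the lexicographically first length-2 string in L(M1) \ L(M2).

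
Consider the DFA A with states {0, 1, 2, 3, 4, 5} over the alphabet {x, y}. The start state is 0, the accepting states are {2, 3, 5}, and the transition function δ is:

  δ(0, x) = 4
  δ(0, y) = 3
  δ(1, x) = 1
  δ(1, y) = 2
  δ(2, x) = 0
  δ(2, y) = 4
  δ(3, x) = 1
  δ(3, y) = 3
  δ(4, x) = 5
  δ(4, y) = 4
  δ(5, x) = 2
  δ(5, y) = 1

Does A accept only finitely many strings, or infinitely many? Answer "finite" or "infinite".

State 1 is reachable from the start and can reach an accepting state, and it lies on the cycle 1 → 1.
Traversing that cycle any number of times yields accepted strings of unbounded length, so the language is infinite.

infinite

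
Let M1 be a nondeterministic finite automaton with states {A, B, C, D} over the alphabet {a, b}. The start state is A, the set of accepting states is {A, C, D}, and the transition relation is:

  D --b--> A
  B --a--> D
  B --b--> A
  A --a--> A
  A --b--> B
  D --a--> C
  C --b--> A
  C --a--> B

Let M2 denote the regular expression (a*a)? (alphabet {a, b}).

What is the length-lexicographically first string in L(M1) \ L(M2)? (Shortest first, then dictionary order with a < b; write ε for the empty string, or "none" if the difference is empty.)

ba

The string ba is accepted by M1 but not by M2.
No shorter string lies in the difference, and ba is the lexicographically first length-2 string in L(M1) \ L(M2).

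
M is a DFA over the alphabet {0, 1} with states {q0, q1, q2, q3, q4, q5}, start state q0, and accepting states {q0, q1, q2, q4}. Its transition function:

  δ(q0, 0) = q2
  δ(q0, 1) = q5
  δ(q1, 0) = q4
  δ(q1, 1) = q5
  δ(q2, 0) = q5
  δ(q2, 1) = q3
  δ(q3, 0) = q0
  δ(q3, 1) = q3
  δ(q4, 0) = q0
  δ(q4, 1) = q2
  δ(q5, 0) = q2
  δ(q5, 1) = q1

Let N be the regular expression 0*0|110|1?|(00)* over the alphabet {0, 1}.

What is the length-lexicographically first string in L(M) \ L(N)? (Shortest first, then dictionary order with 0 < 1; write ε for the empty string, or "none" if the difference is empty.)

10

The string 10 is accepted by M but not by N.
No shorter string lies in the difference, and 10 is the lexicographically first length-2 string in L(M) \ L(N).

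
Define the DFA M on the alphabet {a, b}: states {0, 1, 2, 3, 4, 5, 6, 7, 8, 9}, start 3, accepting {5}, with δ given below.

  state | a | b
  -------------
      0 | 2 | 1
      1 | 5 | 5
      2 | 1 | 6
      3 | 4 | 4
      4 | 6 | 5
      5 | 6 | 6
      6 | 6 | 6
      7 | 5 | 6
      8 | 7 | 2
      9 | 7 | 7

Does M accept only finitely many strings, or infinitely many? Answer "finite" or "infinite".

The useful states (reachable from 3 and able to reach an accepting state) are {3, 4, 5}.
Restricted to these states the transition graph has no cycle, so every accepting path has bounded length and L is finite.

finite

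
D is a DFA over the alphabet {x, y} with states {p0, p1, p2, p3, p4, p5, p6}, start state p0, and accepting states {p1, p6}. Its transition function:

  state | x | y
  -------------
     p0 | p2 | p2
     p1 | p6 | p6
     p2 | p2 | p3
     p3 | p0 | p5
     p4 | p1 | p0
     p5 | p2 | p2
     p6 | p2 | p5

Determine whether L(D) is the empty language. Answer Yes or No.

The states reachable from the start state are {p0, p2, p3, p5}.
None of the accepting states {p1, p6} is reachable, so no string is accepted and L(D) = ∅.

Yes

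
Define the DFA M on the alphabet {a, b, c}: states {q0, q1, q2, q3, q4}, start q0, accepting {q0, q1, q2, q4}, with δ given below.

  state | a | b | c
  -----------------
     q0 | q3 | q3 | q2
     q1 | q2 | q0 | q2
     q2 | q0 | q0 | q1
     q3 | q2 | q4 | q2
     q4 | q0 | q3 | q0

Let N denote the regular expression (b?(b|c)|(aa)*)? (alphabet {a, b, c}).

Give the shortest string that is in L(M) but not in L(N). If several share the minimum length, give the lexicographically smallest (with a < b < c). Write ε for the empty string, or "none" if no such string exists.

The string ab is accepted by M but not by N.
No shorter string lies in the difference, and ab is the lexicographically first length-2 string in L(M) \ L(N).

ab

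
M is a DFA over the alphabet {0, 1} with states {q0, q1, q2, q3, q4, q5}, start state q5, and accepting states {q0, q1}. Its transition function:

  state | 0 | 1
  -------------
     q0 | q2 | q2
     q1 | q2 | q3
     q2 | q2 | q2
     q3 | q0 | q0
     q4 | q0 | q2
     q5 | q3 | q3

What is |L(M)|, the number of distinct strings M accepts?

The useful subgraph on states {q0, q3, q5} is acyclic, so L(M) is finite; the longest accepting path visits 3 useful states, giving maximum string length 2.
Counting accepting paths from q5 by length: 4 of length 2. Total 4.

4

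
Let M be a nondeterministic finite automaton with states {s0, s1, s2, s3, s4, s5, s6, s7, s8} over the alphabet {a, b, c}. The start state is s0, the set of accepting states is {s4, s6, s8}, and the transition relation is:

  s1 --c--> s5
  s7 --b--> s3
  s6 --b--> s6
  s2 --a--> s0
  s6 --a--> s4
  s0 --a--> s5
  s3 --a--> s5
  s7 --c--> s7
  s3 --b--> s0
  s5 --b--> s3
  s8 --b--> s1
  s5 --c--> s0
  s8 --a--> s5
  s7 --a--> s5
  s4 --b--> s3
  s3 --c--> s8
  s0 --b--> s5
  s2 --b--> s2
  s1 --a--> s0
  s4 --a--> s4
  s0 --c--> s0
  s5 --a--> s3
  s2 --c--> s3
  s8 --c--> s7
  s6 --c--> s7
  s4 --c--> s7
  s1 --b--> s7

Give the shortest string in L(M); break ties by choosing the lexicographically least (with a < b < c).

aac

A breadth-first search from s0 reaches an accepting state first via the path s0 → s5 → s3 → s8 on input aac.
No string of length < 3 is accepted (BFS exhausts all shorter strings without reaching an accepting state), and aac is the lexicographically least accepting string of length 3.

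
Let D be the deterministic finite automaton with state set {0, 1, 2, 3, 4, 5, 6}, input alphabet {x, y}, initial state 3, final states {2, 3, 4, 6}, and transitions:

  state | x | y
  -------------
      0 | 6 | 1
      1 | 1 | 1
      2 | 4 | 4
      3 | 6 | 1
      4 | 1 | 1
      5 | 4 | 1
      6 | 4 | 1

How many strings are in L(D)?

3

The useful subgraph on states {3, 4, 6} is acyclic, so L(D) is finite; the longest accepting path visits 3 useful states, giving maximum string length 2.
Counting accepting paths from 3 by length: 1 of length 0, 1 of length 1, 1 of length 2. Total 3.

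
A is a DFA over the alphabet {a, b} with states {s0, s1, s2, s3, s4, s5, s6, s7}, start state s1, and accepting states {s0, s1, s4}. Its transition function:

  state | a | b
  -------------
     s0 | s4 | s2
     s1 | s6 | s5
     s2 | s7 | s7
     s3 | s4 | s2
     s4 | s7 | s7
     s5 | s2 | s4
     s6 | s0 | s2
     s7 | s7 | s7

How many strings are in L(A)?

The useful subgraph on states {s0, s1, s4, s5, s6} is acyclic, so L(A) is finite; the longest accepting path visits 4 useful states, giving maximum string length 3.
Counting accepting paths from s1 by length: 1 of length 0, 2 of length 2, 1 of length 3. Total 4.

4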